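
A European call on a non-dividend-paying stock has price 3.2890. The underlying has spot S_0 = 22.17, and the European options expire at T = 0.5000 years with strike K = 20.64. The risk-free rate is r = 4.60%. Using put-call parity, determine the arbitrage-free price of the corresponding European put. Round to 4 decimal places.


Put-call parity: C - P = S_0 * exp(-qT) - K * exp(-rT).
S_0 * exp(-qT) = 22.1700 * 1.00000000 = 22.17000000
K * exp(-rT) = 20.6400 * 0.97726248 = 20.17069767
P = C - S*exp(-qT) + K*exp(-rT)
P = 3.2890 - 22.17000000 + 20.17069767 = 1.2897

Answer: Put price = 1.2897


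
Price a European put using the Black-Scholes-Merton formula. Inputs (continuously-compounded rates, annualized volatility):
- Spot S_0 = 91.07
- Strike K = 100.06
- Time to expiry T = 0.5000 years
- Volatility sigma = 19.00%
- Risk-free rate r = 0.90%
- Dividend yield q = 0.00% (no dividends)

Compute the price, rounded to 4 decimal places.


Answer: Price = 10.4703

Derivation:
d1 = (ln(S/K) + (r - q + 0.5*sigma^2) * T) / (sigma * sqrt(T)) = -0.60004757
d2 = d1 - sigma * sqrt(T) = -0.73439786
exp(-rT) = 0.99551011; exp(-qT) = 1.00000000
P = K * exp(-rT) * N(-d2) - S_0 * exp(-qT) * N(-d1)
N(-d1) = 0.72576273; N(-d2) = 0.76864686
P = 100.0600 * 0.99551011 * 0.76864686 - 91.0700 * 1.00000000 * 0.72576273 = 10.4703


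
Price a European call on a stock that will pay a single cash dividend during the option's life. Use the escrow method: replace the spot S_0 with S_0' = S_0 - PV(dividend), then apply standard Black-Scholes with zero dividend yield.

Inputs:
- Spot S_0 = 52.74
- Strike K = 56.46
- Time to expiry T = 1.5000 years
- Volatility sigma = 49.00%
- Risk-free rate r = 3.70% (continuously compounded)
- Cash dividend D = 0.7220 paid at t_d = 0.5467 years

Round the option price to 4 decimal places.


PV(D) = D * exp(-r * t_d) = 0.7220 * 0.97997531 = 0.70754217
S_0' = S_0 - PV(D) = 52.7400 - 0.70754217 = 52.03245783
d1 = (ln(S_0'/K) + (r + sigma^2/2)*T) / (sigma*sqrt(T)) = 0.25646373
d2 = d1 - sigma*sqrt(T) = -0.34366126
exp(-rT) = 0.94601202
N(d1) = 0.60120361; N(d2) = 0.36555052
C = S_0' * N(d1) - K * exp(-rT) * N(d2) = 52.03245783 * 0.60120361 - 56.4600 * 0.94601202 * 0.36555052 = 11.7574

Answer: Price = 11.7574


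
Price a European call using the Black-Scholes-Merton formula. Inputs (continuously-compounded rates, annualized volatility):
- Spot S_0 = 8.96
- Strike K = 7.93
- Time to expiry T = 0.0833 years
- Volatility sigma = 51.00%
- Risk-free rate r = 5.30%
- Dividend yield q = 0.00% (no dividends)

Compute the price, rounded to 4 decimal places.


Answer: Price = 1.1985

Derivation:
d1 = (ln(S/K) + (r - q + 0.5*sigma^2) * T) / (sigma * sqrt(T)) = 0.93322040
d2 = d1 - sigma * sqrt(T) = 0.78602553
exp(-rT) = 0.99559483; exp(-qT) = 1.00000000
C = S_0 * exp(-qT) * N(d1) - K * exp(-rT) * N(d2)
N(d1) = 0.82464691; N(d2) = 0.78407373
C = 8.9600 * 1.00000000 * 0.82464691 - 7.9300 * 0.99559483 * 0.78407373 = 1.1985


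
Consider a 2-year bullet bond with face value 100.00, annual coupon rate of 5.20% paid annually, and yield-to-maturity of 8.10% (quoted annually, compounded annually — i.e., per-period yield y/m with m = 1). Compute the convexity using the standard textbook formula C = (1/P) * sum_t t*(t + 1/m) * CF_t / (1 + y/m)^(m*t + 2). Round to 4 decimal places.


Coupon per period c = face * coupon_rate / m = 5.200000
Periods per year m = 1; per-period yield y/m = 0.081000
Number of cashflows N = 2
Cashflows (t years, CF_t, discount factor 1/(1+y/m)^(m*t), PV):
  t = 1.0000: CF_t = 5.200000, DF = 0.925069, PV = 4.810361
  t = 2.0000: CF_t = 105.200000, DF = 0.855753, PV = 90.025253
Price P = sum_t PV_t = 94.835614
Convexity numerator sum_t t*(t + 1/m) * CF_t / (1+y/m)^(m*t + 2):
  t = 1.0000: term = 8.232965
  t = 2.0000: term = 462.236477
Convexity = (1/P) * sum = 470.469442 / 94.835614 = 4.960894

Answer: Convexity = 4.9609


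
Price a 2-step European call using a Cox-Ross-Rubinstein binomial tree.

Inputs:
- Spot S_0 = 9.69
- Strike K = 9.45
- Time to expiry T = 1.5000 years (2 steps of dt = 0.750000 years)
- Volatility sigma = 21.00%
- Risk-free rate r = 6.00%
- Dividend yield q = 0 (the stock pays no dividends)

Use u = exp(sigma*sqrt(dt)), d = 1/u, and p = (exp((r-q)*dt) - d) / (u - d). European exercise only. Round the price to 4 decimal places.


dt = T/N = 0.750000
u = exp(sigma*sqrt(dt)) = 1.199453; d = 1/u = 0.833714
p = (exp((r-q)*dt) - d) / (u - d) = 0.580507
Discount per step: exp(-r*dt) = 0.955997
Stock lattice S(k, i) with i counting down-moves:
  k=0: S(0,0) = 9.6900
  k=1: S(1,0) = 11.6227; S(1,1) = 8.0787
  k=2: S(2,0) = 13.9409; S(2,1) = 9.6900; S(2,2) = 6.7353
Terminal payoffs V(N, i) = max(S_T - K, 0):
  V(2,0) = 4.490874; V(2,1) = 0.240000; V(2,2) = 0.000000
Backward induction: V(k, i) = exp(-r*dt) * [p * V(k+1, i) + (1-p) * V(k+1, i+1)].
  V(1,0) = exp(-r*dt) * [p*4.490874 + (1-p)*0.240000] = 2.588520
  V(1,1) = exp(-r*dt) * [p*0.240000 + (1-p)*0.000000] = 0.133191
  V(0,0) = exp(-r*dt) * [p*2.588520 + (1-p)*0.133191] = 1.489949

Answer: Price = V(0,0) = 1.4899


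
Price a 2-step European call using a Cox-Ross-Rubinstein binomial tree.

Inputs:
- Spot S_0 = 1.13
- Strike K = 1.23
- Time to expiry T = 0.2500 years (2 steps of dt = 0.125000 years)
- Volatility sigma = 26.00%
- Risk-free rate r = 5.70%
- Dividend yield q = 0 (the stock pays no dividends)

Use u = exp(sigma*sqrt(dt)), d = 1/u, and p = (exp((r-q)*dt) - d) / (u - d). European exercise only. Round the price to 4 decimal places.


dt = T/N = 0.125000
u = exp(sigma*sqrt(dt)) = 1.096281; d = 1/u = 0.912175
p = (exp((r-q)*dt) - d) / (u - d) = 0.515874
Discount per step: exp(-r*dt) = 0.992900
Stock lattice S(k, i) with i counting down-moves:
  k=0: S(0,0) = 1.1300
  k=1: S(1,0) = 1.2388; S(1,1) = 1.0308
  k=2: S(2,0) = 1.3581; S(2,1) = 1.1300; S(2,2) = 0.9402
Terminal payoffs V(N, i) = max(S_T - K, 0):
  V(2,0) = 0.128071; V(2,1) = 0.000000; V(2,2) = 0.000000
Backward induction: V(k, i) = exp(-r*dt) * [p * V(k+1, i) + (1-p) * V(k+1, i+1)].
  V(1,0) = exp(-r*dt) * [p*0.128071 + (1-p)*0.000000] = 0.065599
  V(1,1) = exp(-r*dt) * [p*0.000000 + (1-p)*0.000000] = 0.000000
  V(0,0) = exp(-r*dt) * [p*0.065599 + (1-p)*0.000000] = 0.033601

Answer: Price = V(0,0) = 0.0336


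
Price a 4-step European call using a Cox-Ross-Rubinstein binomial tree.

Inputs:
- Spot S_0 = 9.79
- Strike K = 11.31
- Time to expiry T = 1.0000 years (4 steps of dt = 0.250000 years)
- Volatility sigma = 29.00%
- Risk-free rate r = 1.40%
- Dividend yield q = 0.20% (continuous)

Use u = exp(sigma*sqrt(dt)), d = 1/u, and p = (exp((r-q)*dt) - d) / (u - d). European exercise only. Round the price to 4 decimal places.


Answer: Price = V(0,0) = 0.6999

Derivation:
dt = T/N = 0.250000
u = exp(sigma*sqrt(dt)) = 1.156040; d = 1/u = 0.865022
p = (exp((r-q)*dt) - d) / (u - d) = 0.474138
Discount per step: exp(-r*dt) = 0.996506
Stock lattice S(k, i) with i counting down-moves:
  k=0: S(0,0) = 9.7900
  k=1: S(1,0) = 11.3176; S(1,1) = 8.4686
  k=2: S(2,0) = 13.0836; S(2,1) = 9.7900; S(2,2) = 7.3255
  k=3: S(3,0) = 15.1252; S(3,1) = 11.3176; S(3,2) = 8.4686; S(3,3) = 6.3367
  k=4: S(4,0) = 17.4853; S(4,1) = 13.0836; S(4,2) = 9.7900; S(4,3) = 7.3255; S(4,4) = 5.4814
Terminal payoffs V(N, i) = max(S_T - K, 0):
  V(4,0) = 6.175316; V(4,1) = 1.773625; V(4,2) = 0.000000; V(4,3) = 0.000000; V(4,4) = 0.000000
Backward induction: V(k, i) = exp(-r*dt) * [p * V(k+1, i) + (1-p) * V(k+1, i+1)].
  V(3,0) = exp(-r*dt) * [p*6.175316 + (1-p)*1.773625] = 3.847143
  V(3,1) = exp(-r*dt) * [p*1.773625 + (1-p)*0.000000] = 0.838004
  V(3,2) = exp(-r*dt) * [p*0.000000 + (1-p)*0.000000] = 0.000000
  V(3,3) = exp(-r*dt) * [p*0.000000 + (1-p)*0.000000] = 0.000000
  V(2,0) = exp(-r*dt) * [p*3.847143 + (1-p)*0.838004] = 2.256837
  V(2,1) = exp(-r*dt) * [p*0.838004 + (1-p)*0.000000] = 0.395941
  V(2,2) = exp(-r*dt) * [p*0.000000 + (1-p)*0.000000] = 0.000000
  V(1,0) = exp(-r*dt) * [p*2.256837 + (1-p)*0.395941] = 1.273796
  V(1,1) = exp(-r*dt) * [p*0.395941 + (1-p)*0.000000] = 0.187075
  V(0,0) = exp(-r*dt) * [p*1.273796 + (1-p)*0.187075] = 0.699876


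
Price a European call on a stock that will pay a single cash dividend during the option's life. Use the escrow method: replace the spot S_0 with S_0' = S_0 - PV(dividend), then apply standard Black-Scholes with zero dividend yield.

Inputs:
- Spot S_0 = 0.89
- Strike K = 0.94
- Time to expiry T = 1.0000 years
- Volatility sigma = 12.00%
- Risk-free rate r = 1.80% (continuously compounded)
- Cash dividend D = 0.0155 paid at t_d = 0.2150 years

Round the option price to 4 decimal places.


PV(D) = D * exp(-r * t_d) = 0.0155 * 0.99613748 = 0.01544013
S_0' = S_0 - PV(D) = 0.8900 - 0.01544013 = 0.87455987
d1 = (ln(S_0'/K) + (r + sigma^2/2)*T) / (sigma*sqrt(T)) = -0.39132602
d2 = d1 - sigma*sqrt(T) = -0.51132602
exp(-rT) = 0.98216103
N(d1) = 0.34777813; N(d2) = 0.30456139
C = S_0' * N(d1) - K * exp(-rT) * N(d2) = 0.87455987 * 0.34777813 - 0.9400 * 0.98216103 * 0.30456139 = 0.0230

Answer: Price = 0.0230


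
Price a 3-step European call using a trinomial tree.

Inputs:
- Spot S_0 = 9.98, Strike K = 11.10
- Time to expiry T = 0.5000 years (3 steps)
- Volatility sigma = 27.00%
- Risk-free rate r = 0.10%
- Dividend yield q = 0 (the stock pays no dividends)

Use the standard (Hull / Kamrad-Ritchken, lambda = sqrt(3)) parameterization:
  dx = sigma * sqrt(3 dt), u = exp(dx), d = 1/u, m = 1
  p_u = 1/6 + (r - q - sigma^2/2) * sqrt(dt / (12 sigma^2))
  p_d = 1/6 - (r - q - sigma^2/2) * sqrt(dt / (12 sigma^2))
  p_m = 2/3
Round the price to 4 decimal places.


dt = T/N = 0.166667; dx = sigma*sqrt(3*dt) = 0.190919
u = exp(dx) = 1.210361; d = 1/u = 0.826200
p_u = 0.151193, p_m = 0.666667, p_d = 0.182140
Discount per step: exp(-r*dt) = 0.999833
Stock lattice S(k, j) with j the centered position index:
  k=0: S(0,+0) = 9.9800
  k=1: S(1,-1) = 8.2455; S(1,+0) = 9.9800; S(1,+1) = 12.0794
  k=2: S(2,-2) = 6.8124; S(2,-1) = 8.2455; S(2,+0) = 9.9800; S(2,+1) = 12.0794; S(2,+2) = 14.6204
  k=3: S(3,-3) = 5.6284; S(3,-2) = 6.8124; S(3,-1) = 8.2455; S(3,+0) = 9.9800; S(3,+1) = 12.0794; S(3,+2) = 14.6204; S(3,+3) = 17.6960
Terminal payoffs V(N, j) = max(S_T - K, 0):
  V(3,-3) = 0.000000; V(3,-2) = 0.000000; V(3,-1) = 0.000000; V(3,+0) = 0.000000; V(3,+1) = 0.979405; V(3,+2) = 3.520443; V(3,+3) = 6.596017
Backward induction: V(k, j) = exp(-r*dt) * [p_u * V(k+1, j+1) + p_m * V(k+1, j) + p_d * V(k+1, j-1)]
  V(2,-2) = exp(-r*dt) * [p_u*0.000000 + p_m*0.000000 + p_d*0.000000] = 0.000000
  V(2,-1) = exp(-r*dt) * [p_u*0.000000 + p_m*0.000000 + p_d*0.000000] = 0.000000
  V(2,+0) = exp(-r*dt) * [p_u*0.979405 + p_m*0.000000 + p_d*0.000000] = 0.148055
  V(2,+1) = exp(-r*dt) * [p_u*3.520443 + p_m*0.979405 + p_d*0.000000] = 1.185006
  V(2,+2) = exp(-r*dt) * [p_u*6.596017 + p_m*3.520443 + p_d*0.979405] = 3.522037
  V(1,-1) = exp(-r*dt) * [p_u*0.148055 + p_m*0.000000 + p_d*0.000000] = 0.022381
  V(1,+0) = exp(-r*dt) * [p_u*1.185006 + p_m*0.148055 + p_d*0.000000] = 0.277822
  V(1,+1) = exp(-r*dt) * [p_u*3.522037 + p_m*1.185006 + p_d*0.148055] = 1.349254
  V(0,+0) = exp(-r*dt) * [p_u*1.349254 + p_m*0.277822 + p_d*0.022381] = 0.393224

Answer: Price = V(0,0) = 0.3932


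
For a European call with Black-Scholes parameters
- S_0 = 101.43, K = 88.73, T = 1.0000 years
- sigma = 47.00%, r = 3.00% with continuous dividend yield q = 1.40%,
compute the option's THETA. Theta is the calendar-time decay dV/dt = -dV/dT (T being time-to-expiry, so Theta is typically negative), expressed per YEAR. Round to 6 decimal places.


d1 = 0.5536613926; d2 = 0.0836613926
phi(d1) = 0.3422516472; exp(-qT) = 0.9860975443; exp(-rT) = 0.9704455335
Theta = -S*exp(-qT)*phi(d1)*sigma/(2*sqrt(T)) - r*K*exp(-rT)*N(d2) + q*S*exp(-qT)*N(d1)
N(d1) = 0.7100946991; N(d2) = 0.5333371732; sqrt(T) = 1.0000000000
Term 1 = -101.4300 * 0.9860975443 * 0.3422516472 * 0.4700 / (2 * 1.0000000000) = -8.0445121513
Term 2 = -0.0300 * 88.7300 * 0.9704455335 * 0.5333371732 = -1.3777320343
Term 3 = 0.0140 * 101.4300 * 0.9860975443 * 0.7100946991 = 0.9943301518
Theta = -8.0445121513 + (-1.3777320343) + (0.9943301518) = -8.427914

Answer: Theta = -8.427914


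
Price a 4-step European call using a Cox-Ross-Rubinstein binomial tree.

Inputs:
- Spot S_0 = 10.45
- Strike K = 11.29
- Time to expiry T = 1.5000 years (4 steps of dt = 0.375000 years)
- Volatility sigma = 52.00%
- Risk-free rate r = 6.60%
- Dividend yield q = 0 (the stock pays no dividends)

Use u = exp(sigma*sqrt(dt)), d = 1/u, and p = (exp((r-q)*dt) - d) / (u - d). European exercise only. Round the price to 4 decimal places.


Answer: Price = V(0,0) = 2.6648

Derivation:
dt = T/N = 0.375000
u = exp(sigma*sqrt(dt)) = 1.374972; d = 1/u = 0.727287
p = (exp((r-q)*dt) - d) / (u - d) = 0.459747
Discount per step: exp(-r*dt) = 0.975554
Stock lattice S(k, i) with i counting down-moves:
  k=0: S(0,0) = 10.4500
  k=1: S(1,0) = 14.3685; S(1,1) = 7.6002
  k=2: S(2,0) = 19.7562; S(2,1) = 10.4500; S(2,2) = 5.5275
  k=3: S(3,0) = 27.1643; S(3,1) = 14.3685; S(3,2) = 7.6002; S(3,3) = 4.0201
  k=4: S(4,0) = 37.3501; S(4,1) = 19.7562; S(4,2) = 10.4500; S(4,3) = 5.5275; S(4,4) = 2.9238
Terminal payoffs V(N, i) = max(S_T - K, 0):
  V(4,0) = 26.060139; V(4,1) = 8.466238; V(4,2) = 0.000000; V(4,3) = 0.000000; V(4,4) = 0.000000
Backward induction: V(k, i) = exp(-r*dt) * [p * V(k+1, i) + (1-p) * V(k+1, i+1)].
  V(3,0) = exp(-r*dt) * [p*26.060139 + (1-p)*8.466238] = 16.150281
  V(3,1) = exp(-r*dt) * [p*8.466238 + (1-p)*0.000000] = 3.797178
  V(3,2) = exp(-r*dt) * [p*0.000000 + (1-p)*0.000000] = 0.000000
  V(3,3) = exp(-r*dt) * [p*0.000000 + (1-p)*0.000000] = 0.000000
  V(2,0) = exp(-r*dt) * [p*16.150281 + (1-p)*3.797178] = 9.244820
  V(2,1) = exp(-r*dt) * [p*3.797178 + (1-p)*0.000000] = 1.703066
  V(2,2) = exp(-r*dt) * [p*0.000000 + (1-p)*0.000000] = 0.000000
  V(1,0) = exp(-r*dt) * [p*9.244820 + (1-p)*1.703066] = 5.043971
  V(1,1) = exp(-r*dt) * [p*1.703066 + (1-p)*0.000000] = 0.763839
  V(0,0) = exp(-r*dt) * [p*5.043971 + (1-p)*0.763839] = 2.664841


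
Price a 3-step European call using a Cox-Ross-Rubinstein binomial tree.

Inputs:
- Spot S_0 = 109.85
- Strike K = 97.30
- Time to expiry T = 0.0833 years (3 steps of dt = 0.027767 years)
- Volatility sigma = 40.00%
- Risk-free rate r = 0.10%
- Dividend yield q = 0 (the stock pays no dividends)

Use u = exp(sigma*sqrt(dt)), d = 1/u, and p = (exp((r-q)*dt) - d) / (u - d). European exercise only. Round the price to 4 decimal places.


dt = T/N = 0.027767
u = exp(sigma*sqrt(dt)) = 1.068925; d = 1/u = 0.935519
p = (exp((r-q)*dt) - d) / (u - d) = 0.483551
Discount per step: exp(-r*dt) = 0.999972
Stock lattice S(k, i) with i counting down-moves:
  k=0: S(0,0) = 109.8500
  k=1: S(1,0) = 117.4214; S(1,1) = 102.7668
  k=2: S(2,0) = 125.5146; S(2,1) = 109.8500; S(2,2) = 96.1404
  k=3: S(3,0) = 134.1657; S(3,1) = 117.4214; S(3,2) = 102.7668; S(3,3) = 89.9412
Terminal payoffs V(N, i) = max(S_T - K, 0):
  V(3,0) = 36.865726; V(3,1) = 20.121395; V(3,2) = 5.466813; V(3,3) = 0.000000
Backward induction: V(k, i) = exp(-r*dt) * [p * V(k+1, i) + (1-p) * V(k+1, i+1)].
  V(2,0) = exp(-r*dt) * [p*36.865726 + (1-p)*20.121395] = 28.217349
  V(2,1) = exp(-r*dt) * [p*20.121395 + (1-p)*5.466813] = 12.552702
  V(2,2) = exp(-r*dt) * [p*5.466813 + (1-p)*0.000000] = 2.643409
  V(1,0) = exp(-r*dt) * [p*28.217349 + (1-p)*12.552702] = 20.126798
  V(1,1) = exp(-r*dt) * [p*12.552702 + (1-p)*2.643409] = 7.434851
  V(0,0) = exp(-r*dt) * [p*20.126798 + (1-p)*7.434851] = 13.571677

Answer: Price = V(0,0) = 13.5717


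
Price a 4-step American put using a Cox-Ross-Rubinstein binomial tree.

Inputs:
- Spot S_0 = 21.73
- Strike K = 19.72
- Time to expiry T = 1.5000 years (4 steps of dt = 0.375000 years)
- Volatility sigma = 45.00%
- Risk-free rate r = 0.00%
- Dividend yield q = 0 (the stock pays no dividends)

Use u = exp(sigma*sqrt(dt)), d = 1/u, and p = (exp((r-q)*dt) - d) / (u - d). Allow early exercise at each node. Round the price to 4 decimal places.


dt = T/N = 0.375000
u = exp(sigma*sqrt(dt)) = 1.317278; d = 1/u = 0.759141
p = (exp((r-q)*dt) - d) / (u - d) = 0.431541
Discount per step: exp(-r*dt) = 1.000000
Stock lattice S(k, i) with i counting down-moves:
  k=0: S(0,0) = 21.7300
  k=1: S(1,0) = 28.6245; S(1,1) = 16.4961
  k=2: S(2,0) = 37.7064; S(2,1) = 21.7300; S(2,2) = 12.5229
  k=3: S(3,0) = 49.6698; S(3,1) = 28.6245; S(3,2) = 16.4961; S(3,3) = 9.5066
  k=4: S(4,0) = 65.4289; S(4,1) = 37.7064; S(4,2) = 21.7300; S(4,3) = 12.5229; S(4,4) = 7.2169
Terminal payoffs V(N, i) = max(K - S_T, 0):
  V(4,0) = 0.000000; V(4,1) = 0.000000; V(4,2) = 0.000000; V(4,3) = 7.197105; V(4,4) = 12.503115
Backward induction: V(k, i) = exp(-r*dt) * [p * V(k+1, i) + (1-p) * V(k+1, i+1)]; then take max(V_cont, immediate exercise) for American.
  V(3,0) = exp(-r*dt) * [p*0.000000 + (1-p)*0.000000] = 0.000000; exercise = 0.000000; V(3,0) = max -> 0.000000
  V(3,1) = exp(-r*dt) * [p*0.000000 + (1-p)*0.000000] = 0.000000; exercise = 0.000000; V(3,1) = max -> 0.000000
  V(3,2) = exp(-r*dt) * [p*0.000000 + (1-p)*7.197105] = 4.091261; exercise = 3.223864; V(3,2) = max -> 4.091261
  V(3,3) = exp(-r*dt) * [p*7.197105 + (1-p)*12.503115] = 10.213355; exercise = 10.213355; V(3,3) = max -> 10.213355
  V(2,0) = exp(-r*dt) * [p*0.000000 + (1-p)*0.000000] = 0.000000; exercise = 0.000000; V(2,0) = max -> 0.000000
  V(2,1) = exp(-r*dt) * [p*0.000000 + (1-p)*4.091261] = 2.325715; exercise = 0.000000; V(2,1) = max -> 2.325715
  V(2,2) = exp(-r*dt) * [p*4.091261 + (1-p)*10.213355] = 7.571422; exercise = 7.197105; V(2,2) = max -> 7.571422
  V(1,0) = exp(-r*dt) * [p*0.000000 + (1-p)*2.325715] = 1.322074; exercise = 0.000000; V(1,0) = max -> 1.322074
  V(1,1) = exp(-r*dt) * [p*2.325715 + (1-p)*7.571422] = 5.307685; exercise = 3.223864; V(1,1) = max -> 5.307685
  V(0,0) = exp(-r*dt) * [p*1.322074 + (1-p)*5.307685] = 3.587732; exercise = 0.000000; V(0,0) = max -> 3.587732

Answer: Price = V(0,0) = 3.5877


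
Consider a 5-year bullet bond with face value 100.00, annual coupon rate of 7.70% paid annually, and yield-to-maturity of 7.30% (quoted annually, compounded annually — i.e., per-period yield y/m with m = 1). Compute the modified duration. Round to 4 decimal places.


Coupon per period c = face * coupon_rate / m = 7.700000
Periods per year m = 1; per-period yield y/m = 0.073000
Number of cashflows N = 5
Cashflows (t years, CF_t, discount factor 1/(1+y/m)^(m*t), PV):
  t = 1.0000: CF_t = 7.700000, DF = 0.931966, PV = 7.176142
  t = 2.0000: CF_t = 7.700000, DF = 0.868561, PV = 6.687923
  t = 3.0000: CF_t = 7.700000, DF = 0.809470, PV = 6.232920
  t = 4.0000: CF_t = 7.700000, DF = 0.754399, PV = 5.808872
  t = 5.0000: CF_t = 107.700000, DF = 0.703075, PV = 75.721131
Price P = sum_t PV_t = 101.626989
First compute Macaulay numerator sum_t t * PV_t:
  t * PV_t at t = 1.0000: 7.176142
  t * PV_t at t = 2.0000: 13.375847
  t * PV_t at t = 3.0000: 18.698760
  t * PV_t at t = 4.0000: 23.235490
  t * PV_t at t = 5.0000: 378.605656
Macaulay duration D = 441.091894 / 101.626989 = 4.340303
Modified duration = D / (1 + y/m) = 4.340303 / (1 + 0.073000) = 4.045017

Answer: Modified duration = 4.0450


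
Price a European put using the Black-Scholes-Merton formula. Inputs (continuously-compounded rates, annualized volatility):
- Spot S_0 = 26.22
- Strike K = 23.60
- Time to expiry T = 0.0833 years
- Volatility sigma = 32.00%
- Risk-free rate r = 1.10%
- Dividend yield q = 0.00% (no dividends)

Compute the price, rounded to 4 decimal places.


Answer: Price = 0.1426

Derivation:
d1 = (ln(S/K) + (r - q + 0.5*sigma^2) * T) / (sigma * sqrt(T)) = 1.19597160
d2 = d1 - sigma * sqrt(T) = 1.10361404
exp(-rT) = 0.99908412; exp(-qT) = 1.00000000
P = K * exp(-rT) * N(-d2) - S_0 * exp(-qT) * N(-d1)
N(-d1) = 0.11585382; N(-d2) = 0.13488030
P = 23.6000 * 0.99908412 * 0.13488030 - 26.2200 * 1.00000000 * 0.11585382 = 0.1426


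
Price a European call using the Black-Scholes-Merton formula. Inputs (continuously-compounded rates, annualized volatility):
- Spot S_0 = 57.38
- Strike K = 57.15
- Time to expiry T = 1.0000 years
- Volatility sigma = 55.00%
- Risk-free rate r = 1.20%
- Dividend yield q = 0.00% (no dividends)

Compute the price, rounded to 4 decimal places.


Answer: Price = 12.7955

Derivation:
d1 = (ln(S/K) + (r - q + 0.5*sigma^2) * T) / (sigma * sqrt(T)) = 0.30412076
d2 = d1 - sigma * sqrt(T) = -0.24587924
exp(-rT) = 0.98807171; exp(-qT) = 1.00000000
C = S_0 * exp(-qT) * N(d1) - K * exp(-rT) * N(d2)
N(d1) = 0.61948206; N(d2) = 0.40288786
C = 57.3800 * 1.00000000 * 0.61948206 - 57.1500 * 0.98807171 * 0.40288786 = 12.7955


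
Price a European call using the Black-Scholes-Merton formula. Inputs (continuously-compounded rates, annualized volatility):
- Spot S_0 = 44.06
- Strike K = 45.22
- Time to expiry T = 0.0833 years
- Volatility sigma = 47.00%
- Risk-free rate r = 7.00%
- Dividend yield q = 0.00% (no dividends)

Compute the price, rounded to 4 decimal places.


d1 = (ln(S/K) + (r - q + 0.5*sigma^2) * T) / (sigma * sqrt(T)) = -0.08076392
d2 = d1 - sigma * sqrt(T) = -0.21641410
exp(-rT) = 0.99418597; exp(-qT) = 1.00000000
C = S_0 * exp(-qT) * N(d1) - K * exp(-rT) * N(d2)
N(d1) = 0.46781485; N(d2) = 0.41433249
C = 44.0600 * 1.00000000 * 0.46781485 - 45.2200 * 0.99418597 * 0.41433249 = 1.9847

Answer: Price = 1.9847


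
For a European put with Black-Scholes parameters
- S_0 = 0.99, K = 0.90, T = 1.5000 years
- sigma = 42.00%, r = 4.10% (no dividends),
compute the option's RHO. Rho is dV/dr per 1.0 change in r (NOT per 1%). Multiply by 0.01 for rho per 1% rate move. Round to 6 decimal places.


Answer: Rho = -0.610616

Derivation:
d1 = 0.5620416031; d2 = 0.0476487572
phi(d1) = 0.3406553846; exp(-qT) = 1.0000000000; exp(-rT) = 0.9403529457
N(-d2) = 0.4809980868
Rho = -K*T*exp(-rT)*N(-d2) = -0.9000 * 1.5000 * 0.9403529457 * 0.4809980868 = -0.610616


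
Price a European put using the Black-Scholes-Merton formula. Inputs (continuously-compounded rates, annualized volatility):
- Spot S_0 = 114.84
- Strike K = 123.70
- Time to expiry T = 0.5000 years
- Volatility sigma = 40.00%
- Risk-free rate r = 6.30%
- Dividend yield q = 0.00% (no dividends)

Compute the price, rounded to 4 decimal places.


Answer: Price = 15.8598

Derivation:
d1 = (ln(S/K) + (r - q + 0.5*sigma^2) * T) / (sigma * sqrt(T)) = -0.00996817
d2 = d1 - sigma * sqrt(T) = -0.29281088
exp(-rT) = 0.96899096; exp(-qT) = 1.00000000
P = K * exp(-rT) * N(-d2) - S_0 * exp(-qT) * N(-d1)
N(-d1) = 0.50397666; N(-d2) = 0.61516665
P = 123.7000 * 0.96899096 * 0.61516665 - 114.8400 * 1.00000000 * 0.50397666 = 15.8598


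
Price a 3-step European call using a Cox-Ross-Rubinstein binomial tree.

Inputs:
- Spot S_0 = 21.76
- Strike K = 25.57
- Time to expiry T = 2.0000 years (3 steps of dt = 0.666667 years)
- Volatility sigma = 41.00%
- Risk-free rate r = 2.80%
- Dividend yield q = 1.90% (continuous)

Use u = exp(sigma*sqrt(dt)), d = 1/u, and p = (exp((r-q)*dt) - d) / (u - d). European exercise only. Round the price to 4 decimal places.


dt = T/N = 0.666667
u = exp(sigma*sqrt(dt)) = 1.397610; d = 1/u = 0.715507
p = (exp((r-q)*dt) - d) / (u - d) = 0.425905
Discount per step: exp(-r*dt) = 0.981506
Stock lattice S(k, i) with i counting down-moves:
  k=0: S(0,0) = 21.7600
  k=1: S(1,0) = 30.4120; S(1,1) = 15.5694
  k=2: S(2,0) = 42.5041; S(2,1) = 21.7600; S(2,2) = 11.1400
  k=3: S(3,0) = 59.4042; S(3,1) = 30.4120; S(3,2) = 15.5694; S(3,3) = 7.9708
Terminal payoffs V(N, i) = max(S_T - K, 0):
  V(3,0) = 33.834158; V(3,1) = 4.841992; V(3,2) = 0.000000; V(3,3) = 0.000000
Backward induction: V(k, i) = exp(-r*dt) * [p * V(k+1, i) + (1-p) * V(k+1, i+1)].
  V(2,0) = exp(-r*dt) * [p*33.834158 + (1-p)*4.841992] = 16.871993
  V(2,1) = exp(-r*dt) * [p*4.841992 + (1-p)*0.000000] = 2.024090
  V(2,2) = exp(-r*dt) * [p*0.000000 + (1-p)*0.000000] = 0.000000
  V(1,0) = exp(-r*dt) * [p*16.871993 + (1-p)*2.024090] = 8.193501
  V(1,1) = exp(-r*dt) * [p*2.024090 + (1-p)*0.000000] = 0.846127
  V(0,0) = exp(-r*dt) * [p*8.193501 + (1-p)*0.846127] = 3.901889

Answer: Price = V(0,0) = 3.9019


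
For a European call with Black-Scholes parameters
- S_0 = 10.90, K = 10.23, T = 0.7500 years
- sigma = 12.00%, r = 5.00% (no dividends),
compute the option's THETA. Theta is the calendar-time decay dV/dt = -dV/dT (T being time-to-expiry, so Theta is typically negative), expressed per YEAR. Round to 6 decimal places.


d1 = 1.0232398958; d2 = 0.9193168473
phi(d1) = 0.2363483565; exp(-qT) = 1.0000000000; exp(-rT) = 0.9631944177
Theta = -S*exp(-qT)*phi(d1)*sigma/(2*sqrt(T)) - r*K*exp(-rT)*N(d2) + q*S*exp(-qT)*N(d1)
N(d1) = 0.8469027830; N(d2) = 0.8210350659; sqrt(T) = 0.8660254038
Term 1 = -10.9000 * 1.0000000000 * 0.2363483565 * 0.1200 / (2 * 0.8660254038) = -0.1784841697
Term 2 = -0.0500 * 10.2300 * 0.9631944177 * 0.8210350659 = -0.4045025846
Term 3 = 0 (no dividend yield, q = 0)
Theta = -0.1784841697 + (-0.4045025846) + (0.0000000000) = -0.582987

Answer: Theta = -0.582987


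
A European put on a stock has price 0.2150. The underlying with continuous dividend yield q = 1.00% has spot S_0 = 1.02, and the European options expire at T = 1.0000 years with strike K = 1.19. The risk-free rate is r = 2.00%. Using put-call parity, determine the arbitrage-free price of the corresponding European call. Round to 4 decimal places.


Put-call parity: C - P = S_0 * exp(-qT) - K * exp(-rT).
S_0 * exp(-qT) = 1.0200 * 0.99004983 = 1.00985083
K * exp(-rT) = 1.1900 * 0.98019867 = 1.16643642
C = P + S*exp(-qT) - K*exp(-rT)
C = 0.2150 + 1.00985083 - 1.16643642 = 0.0584

Answer: Call price = 0.0584


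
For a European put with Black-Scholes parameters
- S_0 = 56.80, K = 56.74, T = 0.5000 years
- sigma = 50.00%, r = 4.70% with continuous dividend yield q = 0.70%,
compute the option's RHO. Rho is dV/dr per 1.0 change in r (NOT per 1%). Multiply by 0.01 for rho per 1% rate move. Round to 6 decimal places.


d1 = 0.2363345921; d2 = -0.1172187985
phi(d1) = 0.3879551445; exp(-qT) = 0.9965061179; exp(-rT) = 0.9767739747
N(-d2) = 0.5466566647
Rho = -K*T*exp(-rT)*N(-d2) = -56.7400 * 0.5000 * 0.9767739747 * 0.5466566647 = -15.148445

Answer: Rho = -15.148445


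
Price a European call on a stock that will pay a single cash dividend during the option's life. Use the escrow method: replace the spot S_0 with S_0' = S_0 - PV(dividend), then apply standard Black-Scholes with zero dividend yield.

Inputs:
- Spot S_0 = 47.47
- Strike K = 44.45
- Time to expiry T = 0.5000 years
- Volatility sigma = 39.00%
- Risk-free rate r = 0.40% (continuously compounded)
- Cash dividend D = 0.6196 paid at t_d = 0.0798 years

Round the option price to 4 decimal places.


PV(D) = D * exp(-r * t_d) = 0.6196 * 0.99968085 = 0.61940226
S_0' = S_0 - PV(D) = 47.4700 - 0.61940226 = 46.85059774
d1 = (ln(S_0'/K) + (r + sigma^2/2)*T) / (sigma*sqrt(T)) = 0.33587139
d2 = d1 - sigma*sqrt(T) = 0.06009974
exp(-rT) = 0.99800200
N(d1) = 0.63151607; N(d2) = 0.52396190
C = S_0' * N(d1) - K * exp(-rT) * N(d2) = 46.85059774 * 0.63151607 - 44.4500 * 0.99800200 * 0.52396190 = 6.3433

Answer: Price = 6.3433


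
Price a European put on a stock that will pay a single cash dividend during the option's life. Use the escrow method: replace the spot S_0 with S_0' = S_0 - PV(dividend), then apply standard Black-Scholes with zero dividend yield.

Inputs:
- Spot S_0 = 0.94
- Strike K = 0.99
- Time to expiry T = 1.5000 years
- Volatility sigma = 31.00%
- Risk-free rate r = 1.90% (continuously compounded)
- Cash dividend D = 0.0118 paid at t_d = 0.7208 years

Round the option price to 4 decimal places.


Answer: Price = 0.1599

Derivation:
PV(D) = D * exp(-r * t_d) = 0.0118 * 0.98639815 = 0.01163950
S_0' = S_0 - PV(D) = 0.9400 - 0.01163950 = 0.92836050
d1 = (ln(S_0'/K) + (r + sigma^2/2)*T) / (sigma*sqrt(T)) = 0.09558327
d2 = d1 - sigma*sqrt(T) = -0.28408764
exp(-rT) = 0.97190229
N(-d1) = 0.46192578; N(-d2) = 0.61182839
P = K * exp(-rT) * N(-d2) - S_0' * N(-d1) = 0.9900 * 0.97190229 * 0.61182839 - 0.92836050 * 0.46192578 = 0.1599


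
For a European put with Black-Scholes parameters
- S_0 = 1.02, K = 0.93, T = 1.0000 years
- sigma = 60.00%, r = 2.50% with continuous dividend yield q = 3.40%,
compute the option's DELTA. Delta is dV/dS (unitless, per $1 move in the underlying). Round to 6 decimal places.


d1 = 0.4389555336; d2 = -0.1610444664
phi(d1) = 0.3623011476; exp(-qT) = 0.9665715046; exp(-rT) = 0.9753099120
N(-d1) = 0.3303468783
Delta = -exp(-qT) * N(-d1) = -0.9665715046 * 0.3303468783 = -0.319304

Answer: Delta = -0.319304


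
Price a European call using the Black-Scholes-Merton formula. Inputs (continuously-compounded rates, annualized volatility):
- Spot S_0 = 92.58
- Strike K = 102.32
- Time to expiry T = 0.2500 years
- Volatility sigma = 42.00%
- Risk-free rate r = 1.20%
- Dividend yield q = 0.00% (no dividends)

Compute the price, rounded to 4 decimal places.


Answer: Price = 4.2691

Derivation:
d1 = (ln(S/K) + (r - q + 0.5*sigma^2) * T) / (sigma * sqrt(T)) = -0.35705725
d2 = d1 - sigma * sqrt(T) = -0.56705725
exp(-rT) = 0.99700450; exp(-qT) = 1.00000000
C = S_0 * exp(-qT) * N(d1) - K * exp(-rT) * N(d2)
N(d1) = 0.36052448; N(d2) = 0.28533764
C = 92.5800 * 1.00000000 * 0.36052448 - 102.3200 * 0.99700450 * 0.28533764 = 4.2691


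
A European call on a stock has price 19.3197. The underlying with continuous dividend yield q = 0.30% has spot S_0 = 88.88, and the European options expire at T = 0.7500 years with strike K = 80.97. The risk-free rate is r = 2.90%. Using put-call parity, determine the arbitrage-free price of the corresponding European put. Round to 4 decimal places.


Put-call parity: C - P = S_0 * exp(-qT) - K * exp(-rT).
S_0 * exp(-qT) = 88.8800 * 0.99775253 = 88.68024481
K * exp(-rT) = 80.9700 * 0.97848483 = 79.22791634
P = C - S*exp(-qT) + K*exp(-rT)
P = 19.3197 - 88.68024481 + 79.22791634 = 9.8674

Answer: Put price = 9.8674


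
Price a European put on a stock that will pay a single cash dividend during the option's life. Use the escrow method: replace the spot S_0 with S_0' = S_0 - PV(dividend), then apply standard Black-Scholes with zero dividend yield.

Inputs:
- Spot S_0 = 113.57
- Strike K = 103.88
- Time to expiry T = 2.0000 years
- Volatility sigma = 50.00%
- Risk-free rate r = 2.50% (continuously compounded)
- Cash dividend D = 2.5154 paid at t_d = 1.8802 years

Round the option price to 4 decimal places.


PV(D) = D * exp(-r * t_d) = 2.5154 * 0.95408263 = 2.39989944
S_0' = S_0 - PV(D) = 113.5700 - 2.39989944 = 111.17010056
d1 = (ln(S_0'/K) + (r + sigma^2/2)*T) / (sigma*sqrt(T)) = 0.52018322
d2 = d1 - sigma*sqrt(T) = -0.18692357
exp(-rT) = 0.95122942
N(-d1) = 0.30146794; N(-d2) = 0.57413972
P = K * exp(-rT) * N(-d2) - S_0' * N(-d1) = 103.8800 * 0.95122942 * 0.57413972 - 111.17010056 * 0.30146794 = 23.2187

Answer: Price = 23.2187


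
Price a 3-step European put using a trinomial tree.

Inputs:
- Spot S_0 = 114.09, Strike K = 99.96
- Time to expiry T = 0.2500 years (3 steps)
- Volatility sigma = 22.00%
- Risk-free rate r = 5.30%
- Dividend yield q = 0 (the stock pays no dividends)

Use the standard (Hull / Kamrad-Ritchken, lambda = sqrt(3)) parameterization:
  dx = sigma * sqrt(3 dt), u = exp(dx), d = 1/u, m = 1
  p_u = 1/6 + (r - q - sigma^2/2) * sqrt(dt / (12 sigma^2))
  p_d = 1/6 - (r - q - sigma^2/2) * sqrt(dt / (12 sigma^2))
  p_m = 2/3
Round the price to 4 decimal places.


dt = T/N = 0.083333; dx = sigma*sqrt(3*dt) = 0.110000
u = exp(dx) = 1.116278; d = 1/u = 0.895834
p_u = 0.177576, p_m = 0.666667, p_d = 0.155758
Discount per step: exp(-r*dt) = 0.995593
Stock lattice S(k, j) with j the centered position index:
  k=0: S(0,+0) = 114.0900
  k=1: S(1,-1) = 102.2057; S(1,+0) = 114.0900; S(1,+1) = 127.3562
  k=2: S(2,-2) = 91.5594; S(2,-1) = 102.2057; S(2,+0) = 114.0900; S(2,+1) = 127.3562; S(2,+2) = 142.1649
  k=3: S(3,-3) = 82.0220; S(3,-2) = 91.5594; S(3,-1) = 102.2057; S(3,+0) = 114.0900; S(3,+1) = 127.3562; S(3,+2) = 142.1649; S(3,+3) = 158.6956
Terminal payoffs V(N, j) = max(K - S_T, 0):
  V(3,-3) = 17.937991; V(3,-2) = 8.400630; V(3,-1) = 0.000000; V(3,+0) = 0.000000; V(3,+1) = 0.000000; V(3,+2) = 0.000000; V(3,+3) = 0.000000
Backward induction: V(k, j) = exp(-r*dt) * [p_u * V(k+1, j+1) + p_m * V(k+1, j) + p_d * V(k+1, j-1)]
  V(2,-2) = exp(-r*dt) * [p_u*0.000000 + p_m*8.400630 + p_d*17.937991] = 8.357405
  V(2,-1) = exp(-r*dt) * [p_u*0.000000 + p_m*0.000000 + p_d*8.400630] = 1.302696
  V(2,+0) = exp(-r*dt) * [p_u*0.000000 + p_m*0.000000 + p_d*0.000000] = 0.000000
  V(2,+1) = exp(-r*dt) * [p_u*0.000000 + p_m*0.000000 + p_d*0.000000] = 0.000000
  V(2,+2) = exp(-r*dt) * [p_u*0.000000 + p_m*0.000000 + p_d*0.000000] = 0.000000
  V(1,-1) = exp(-r*dt) * [p_u*0.000000 + p_m*1.302696 + p_d*8.357405] = 2.160629
  V(1,+0) = exp(-r*dt) * [p_u*0.000000 + p_m*0.000000 + p_d*1.302696] = 0.202011
  V(1,+1) = exp(-r*dt) * [p_u*0.000000 + p_m*0.000000 + p_d*0.000000] = 0.000000
  V(0,+0) = exp(-r*dt) * [p_u*0.000000 + p_m*0.202011 + p_d*2.160629] = 0.469131

Answer: Price = V(0,0) = 0.4691


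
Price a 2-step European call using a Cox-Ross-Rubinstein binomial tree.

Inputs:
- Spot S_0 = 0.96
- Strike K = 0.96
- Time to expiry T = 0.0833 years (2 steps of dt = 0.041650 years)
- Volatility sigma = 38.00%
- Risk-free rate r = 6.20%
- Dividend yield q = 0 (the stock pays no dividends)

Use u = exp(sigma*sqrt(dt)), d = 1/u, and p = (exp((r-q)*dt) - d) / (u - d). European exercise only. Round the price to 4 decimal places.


Answer: Price = V(0,0) = 0.0396

Derivation:
dt = T/N = 0.041650
u = exp(sigma*sqrt(dt)) = 1.080638; d = 1/u = 0.925379
p = (exp((r-q)*dt) - d) / (u - d) = 0.497276
Discount per step: exp(-r*dt) = 0.997421
Stock lattice S(k, i) with i counting down-moves:
  k=0: S(0,0) = 0.9600
  k=1: S(1,0) = 1.0374; S(1,1) = 0.8884
  k=2: S(2,0) = 1.1211; S(2,1) = 0.9600; S(2,2) = 0.8221
Terminal payoffs V(N, i) = max(S_T - K, 0):
  V(2,0) = 0.161067; V(2,1) = 0.000000; V(2,2) = 0.000000
Backward induction: V(k, i) = exp(-r*dt) * [p * V(k+1, i) + (1-p) * V(k+1, i+1)].
  V(1,0) = exp(-r*dt) * [p*0.161067 + (1-p)*0.000000] = 0.079888
  V(1,1) = exp(-r*dt) * [p*0.000000 + (1-p)*0.000000] = 0.000000
  V(0,0) = exp(-r*dt) * [p*0.079888 + (1-p)*0.000000] = 0.039624


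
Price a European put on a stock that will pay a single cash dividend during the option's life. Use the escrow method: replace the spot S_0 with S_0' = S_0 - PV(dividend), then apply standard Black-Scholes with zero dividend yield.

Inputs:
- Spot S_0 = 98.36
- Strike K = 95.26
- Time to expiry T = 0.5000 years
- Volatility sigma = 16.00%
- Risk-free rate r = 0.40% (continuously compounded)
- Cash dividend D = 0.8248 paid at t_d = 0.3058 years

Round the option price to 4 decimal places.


PV(D) = D * exp(-r * t_d) = 0.8248 * 0.99877755 = 0.82379172
S_0' = S_0 - PV(D) = 98.3600 - 0.82379172 = 97.53620828
d1 = (ln(S_0'/K) + (r + sigma^2/2)*T) / (sigma*sqrt(T)) = 0.28296363
d2 = d1 - sigma*sqrt(T) = 0.16982655
exp(-rT) = 0.99800200
N(-d1) = 0.38860236; N(-d2) = 0.43257327
P = K * exp(-rT) * N(-d2) - S_0' * N(-d1) = 95.2600 * 0.99800200 * 0.43257327 - 97.53620828 * 0.38860236 = 3.2218

Answer: Price = 3.2218


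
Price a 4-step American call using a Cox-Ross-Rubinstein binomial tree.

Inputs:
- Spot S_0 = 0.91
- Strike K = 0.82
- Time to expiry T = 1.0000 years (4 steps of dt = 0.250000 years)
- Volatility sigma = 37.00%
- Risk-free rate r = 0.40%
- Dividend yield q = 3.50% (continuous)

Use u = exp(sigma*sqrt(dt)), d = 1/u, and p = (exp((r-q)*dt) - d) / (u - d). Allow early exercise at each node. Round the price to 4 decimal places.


dt = T/N = 0.250000
u = exp(sigma*sqrt(dt)) = 1.203218; d = 1/u = 0.831104
p = (exp((r-q)*dt) - d) / (u - d) = 0.433135
Discount per step: exp(-r*dt) = 0.999000
Stock lattice S(k, i) with i counting down-moves:
  k=0: S(0,0) = 0.9100
  k=1: S(1,0) = 1.0949; S(1,1) = 0.7563
  k=2: S(2,0) = 1.3174; S(2,1) = 0.9100; S(2,2) = 0.6286
  k=3: S(3,0) = 1.5852; S(3,1) = 1.0949; S(3,2) = 0.7563; S(3,3) = 0.5224
  k=4: S(4,0) = 1.9073; S(4,1) = 1.3174; S(4,2) = 0.9100; S(4,3) = 0.6286; S(4,4) = 0.4342
Terminal payoffs V(N, i) = max(S_T - K, 0):
  V(4,0) = 1.087301; V(4,1) = 0.497438; V(4,2) = 0.090000; V(4,3) = 0.000000; V(4,4) = 0.000000
Backward induction: V(k, i) = exp(-r*dt) * [p * V(k+1, i) + (1-p) * V(k+1, i+1)]; then take max(V_cont, immediate exercise) for American.
  V(3,0) = exp(-r*dt) * [p*1.087301 + (1-p)*0.497438] = 0.752176; exercise = 0.765166; V(3,0) = max -> 0.765166
  V(3,1) = exp(-r*dt) * [p*0.497438 + (1-p)*0.090000] = 0.266210; exercise = 0.274929; V(3,1) = max -> 0.274929
  V(3,2) = exp(-r*dt) * [p*0.090000 + (1-p)*0.000000] = 0.038943; exercise = 0.000000; V(3,2) = max -> 0.038943
  V(3,3) = exp(-r*dt) * [p*0.000000 + (1-p)*0.000000] = 0.000000; exercise = 0.000000; V(3,3) = max -> 0.000000
  V(2,0) = exp(-r*dt) * [p*0.765166 + (1-p)*0.274929] = 0.486781; exercise = 0.497438; V(2,0) = max -> 0.497438
  V(2,1) = exp(-r*dt) * [p*0.274929 + (1-p)*0.038943] = 0.141016; exercise = 0.090000; V(2,1) = max -> 0.141016
  V(2,2) = exp(-r*dt) * [p*0.038943 + (1-p)*0.000000] = 0.016851; exercise = 0.000000; V(2,2) = max -> 0.016851
  V(1,0) = exp(-r*dt) * [p*0.497438 + (1-p)*0.141016] = 0.295100; exercise = 0.274929; V(1,0) = max -> 0.295100
  V(1,1) = exp(-r*dt) * [p*0.141016 + (1-p)*0.016851] = 0.070560; exercise = 0.000000; V(1,1) = max -> 0.070560
  V(0,0) = exp(-r*dt) * [p*0.295100 + (1-p)*0.070560] = 0.167648; exercise = 0.090000; V(0,0) = max -> 0.167648

Answer: Price = V(0,0) = 0.1676


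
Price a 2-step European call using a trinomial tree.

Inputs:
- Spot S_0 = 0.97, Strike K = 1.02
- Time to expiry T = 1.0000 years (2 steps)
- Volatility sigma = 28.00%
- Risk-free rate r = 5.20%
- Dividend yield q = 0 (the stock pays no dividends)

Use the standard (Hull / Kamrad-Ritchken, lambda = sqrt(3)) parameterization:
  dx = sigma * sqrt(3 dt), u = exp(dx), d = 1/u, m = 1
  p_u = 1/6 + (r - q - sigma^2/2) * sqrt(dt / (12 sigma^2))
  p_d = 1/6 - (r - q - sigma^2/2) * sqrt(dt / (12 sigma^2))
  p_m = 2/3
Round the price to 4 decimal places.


Answer: Price = V(0,0) = 0.1039

Derivation:
dt = T/N = 0.500000; dx = sigma*sqrt(3*dt) = 0.342929
u = exp(dx) = 1.409068; d = 1/u = 0.709689
p_u = 0.175998, p_m = 0.666667, p_d = 0.157335
Discount per step: exp(-r*dt) = 0.974335
Stock lattice S(k, j) with j the centered position index:
  k=0: S(0,+0) = 0.9700
  k=1: S(1,-1) = 0.6884; S(1,+0) = 0.9700; S(1,+1) = 1.3668
  k=2: S(2,-2) = 0.4885; S(2,-1) = 0.6884; S(2,+0) = 0.9700; S(2,+1) = 1.3668; S(2,+2) = 1.9259
Terminal payoffs V(N, j) = max(S_T - K, 0):
  V(2,-2) = 0.000000; V(2,-1) = 0.000000; V(2,+0) = 0.000000; V(2,+1) = 0.346796; V(2,+2) = 0.905909
Backward induction: V(k, j) = exp(-r*dt) * [p_u * V(k+1, j+1) + p_m * V(k+1, j) + p_d * V(k+1, j-1)]
  V(1,-1) = exp(-r*dt) * [p_u*0.000000 + p_m*0.000000 + p_d*0.000000] = 0.000000
  V(1,+0) = exp(-r*dt) * [p_u*0.346796 + p_m*0.000000 + p_d*0.000000] = 0.059469
  V(1,+1) = exp(-r*dt) * [p_u*0.905909 + p_m*0.346796 + p_d*0.000000] = 0.380610
  V(0,+0) = exp(-r*dt) * [p_u*0.380610 + p_m*0.059469 + p_d*0.000000] = 0.103896


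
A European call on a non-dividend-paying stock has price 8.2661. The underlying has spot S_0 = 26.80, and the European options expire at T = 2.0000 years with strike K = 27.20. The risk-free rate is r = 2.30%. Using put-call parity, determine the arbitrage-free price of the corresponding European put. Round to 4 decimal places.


Answer: Put price = 7.4432

Derivation:
Put-call parity: C - P = S_0 * exp(-qT) - K * exp(-rT).
S_0 * exp(-qT) = 26.8000 * 1.00000000 = 26.80000000
K * exp(-rT) = 27.2000 * 0.95504196 = 25.97714137
P = C - S*exp(-qT) + K*exp(-rT)
P = 8.2661 - 26.80000000 + 25.97714137 = 7.4432


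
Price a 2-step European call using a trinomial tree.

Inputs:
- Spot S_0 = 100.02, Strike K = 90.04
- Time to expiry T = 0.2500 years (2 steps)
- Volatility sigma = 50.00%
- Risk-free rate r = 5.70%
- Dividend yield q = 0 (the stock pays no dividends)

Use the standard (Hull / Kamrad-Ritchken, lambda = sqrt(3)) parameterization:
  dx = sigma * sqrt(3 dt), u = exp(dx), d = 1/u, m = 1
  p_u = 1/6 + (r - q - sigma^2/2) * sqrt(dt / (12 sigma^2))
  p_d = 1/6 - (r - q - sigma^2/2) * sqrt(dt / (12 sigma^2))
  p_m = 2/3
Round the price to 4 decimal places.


Answer: Price = V(0,0) = 16.2901

Derivation:
dt = T/N = 0.125000; dx = sigma*sqrt(3*dt) = 0.306186
u = exp(dx) = 1.358235; d = 1/u = 0.736250
p_u = 0.152786, p_m = 0.666667, p_d = 0.180547
Discount per step: exp(-r*dt) = 0.992900
Stock lattice S(k, j) with j the centered position index:
  k=0: S(0,+0) = 100.0200
  k=1: S(1,-1) = 73.6397; S(1,+0) = 100.0200; S(1,+1) = 135.8507
  k=2: S(2,-2) = 54.2172; S(2,-1) = 73.6397; S(2,+0) = 100.0200; S(2,+1) = 135.8507; S(2,+2) = 184.5172
Terminal payoffs V(N, j) = max(S_T - K, 0):
  V(2,-2) = 0.000000; V(2,-1) = 0.000000; V(2,+0) = 9.980000; V(2,+1) = 45.810686; V(2,+2) = 94.477185
Backward induction: V(k, j) = exp(-r*dt) * [p_u * V(k+1, j+1) + p_m * V(k+1, j) + p_d * V(k+1, j-1)]
  V(1,-1) = exp(-r*dt) * [p_u*9.980000 + p_m*0.000000 + p_d*0.000000] = 1.513981
  V(1,+0) = exp(-r*dt) * [p_u*45.810686 + p_m*9.980000 + p_d*0.000000] = 13.555646
  V(1,+1) = exp(-r*dt) * [p_u*94.477185 + p_m*45.810686 + p_d*9.980000] = 46.445027
  V(0,+0) = exp(-r*dt) * [p_u*46.445027 + p_m*13.555646 + p_d*1.513981] = 16.290121
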